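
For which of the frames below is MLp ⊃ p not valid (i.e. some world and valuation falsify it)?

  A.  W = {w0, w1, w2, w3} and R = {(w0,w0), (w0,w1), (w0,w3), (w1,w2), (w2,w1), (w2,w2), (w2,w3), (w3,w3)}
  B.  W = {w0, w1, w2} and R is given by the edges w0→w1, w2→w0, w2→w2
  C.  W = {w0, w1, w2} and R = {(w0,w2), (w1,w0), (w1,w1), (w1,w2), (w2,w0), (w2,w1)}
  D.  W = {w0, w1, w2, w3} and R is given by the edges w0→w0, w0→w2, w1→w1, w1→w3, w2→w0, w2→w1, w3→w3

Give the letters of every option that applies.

A, B, C, D

The schema MLp ⊃ p is the dual of axiom B; it is valid on a frame iff R is symmetric.
(A) R is not symmetric (w0 R w1 but not w1 R w0), so the schema fails here.
(B) R is not symmetric (w0 R w1 but not w1 R w0), so the schema fails here.
(C) R is not symmetric (w1 R w0 but not w0 R w1), so the schema fails here.
(D) R is not symmetric (w1 R w3 but not w3 R w1), so the schema fails here.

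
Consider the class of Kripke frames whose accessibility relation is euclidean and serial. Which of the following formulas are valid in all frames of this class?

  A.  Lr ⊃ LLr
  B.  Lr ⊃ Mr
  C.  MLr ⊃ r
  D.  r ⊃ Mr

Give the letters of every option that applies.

(A) Lr ⊃ LLr is axiom 4, which corresponds to transitivity. Such an R need not be transitive — not valid.
(B) Lr ⊃ Mr (axiom D) characterises the serial frames. Every such R is serial — valid.
(C) the dual of axiom B: valid iff R is symmetric. Such an R need not be symmetric — not valid.
(D) r ⊃ Mr is the dual of axiom T; it is valid on a frame exactly when R is reflexive. Such an R need not be reflexive, so not valid.

B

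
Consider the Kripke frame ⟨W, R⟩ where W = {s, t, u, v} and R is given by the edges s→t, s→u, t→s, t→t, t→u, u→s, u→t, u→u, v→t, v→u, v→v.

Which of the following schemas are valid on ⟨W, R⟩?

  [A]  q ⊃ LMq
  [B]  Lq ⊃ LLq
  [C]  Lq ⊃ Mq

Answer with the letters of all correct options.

C

R is not symmetric: v R t but not t R v.
R is not transitive: s R t and t R s but not s R s.
R is serial: every world has an R-successor.
(A) axiom B: valid iff R is symmetric. R is not symmetric — not valid.
(B) Lq ⊃ LLq (axiom 4) characterises the transitive frames. R is not transitive — not valid.
(C) Lq ⊃ Mq (axiom D) characterises the serial frames. R is serial — valid.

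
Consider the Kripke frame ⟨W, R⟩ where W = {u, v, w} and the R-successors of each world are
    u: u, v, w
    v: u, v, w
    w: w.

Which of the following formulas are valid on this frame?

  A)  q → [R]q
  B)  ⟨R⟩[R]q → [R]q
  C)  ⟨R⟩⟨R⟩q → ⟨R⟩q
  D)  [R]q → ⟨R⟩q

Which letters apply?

R is transitive: R is closed under composition.
R is not euclidean: u R w and u R u but not w R u.
R is serial: every world has an R-successor.
R is not a subset of the identity: u R v with u ≠ v.
(A) q → [R]q is valid only on frames where every R-edge is a self-loop. Here R ⊄ identity — not valid.
(B) the dual of axiom 5: valid iff R is euclidean. R is not euclidean — not valid.
(C) ⟨R⟩⟨R⟩q → ⟨R⟩q (the dual of axiom 4) characterises the transitive frames. R is transitive — valid.
(D) [R]q → ⟨R⟩q (axiom D) characterises the serial frames. R is serial — valid.

C, D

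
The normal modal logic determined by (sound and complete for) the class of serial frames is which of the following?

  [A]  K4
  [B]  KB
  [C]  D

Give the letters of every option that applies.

(A) K4 is determined by the class of transitive frames.
(B) KB is determined by the class of symmetric frames.
(C) D is determined by exactly this class.

C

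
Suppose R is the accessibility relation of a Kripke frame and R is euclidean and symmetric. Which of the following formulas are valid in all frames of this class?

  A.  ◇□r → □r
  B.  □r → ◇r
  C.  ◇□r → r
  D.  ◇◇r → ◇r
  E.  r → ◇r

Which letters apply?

A symmetric euclidean relation is transitive (uRv and vRw give vRu by symmetry, then uRw by the euclidean condition, applied at v).
(A) ◇□r → □r is the dual of axiom 5, which corresponds to the euclidean property. Every such R is euclidean — valid.
(B) axiom D: valid iff R is serial. Such an R need not be serial — not valid.
(C) ◇□r → r is the dual of axiom B; it is valid on a frame exactly when R is symmetric. Every such R is symmetric, so valid.
(D) ◇◇r → ◇r is the dual of axiom 4, which corresponds to transitivity. Every such R is transitive — valid.
(E) r → ◇r is the dual of axiom T, which corresponds to reflexivity. Such an R need not be reflexive — not valid.

A, C, D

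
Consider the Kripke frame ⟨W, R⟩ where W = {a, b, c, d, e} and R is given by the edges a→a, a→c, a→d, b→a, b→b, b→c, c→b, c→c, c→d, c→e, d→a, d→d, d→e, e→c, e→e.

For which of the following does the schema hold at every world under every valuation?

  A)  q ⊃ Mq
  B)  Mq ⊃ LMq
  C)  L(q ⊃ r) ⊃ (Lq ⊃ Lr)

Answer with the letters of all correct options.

R is reflexive: each world relates to itself.
R is not euclidean: a R c and a R a but not c R a.
(A) q ⊃ Mq (the dual of axiom T) characterises the reflexive frames. R is reflexive — valid.
(B) Mq ⊃ LMq is axiom 5, which corresponds to the euclidean property. R is not euclidean — not valid.
(C) L(q ⊃ r) ⊃ (Lq ⊃ Lr) is the K axiom; it holds on all frames — valid.

A, C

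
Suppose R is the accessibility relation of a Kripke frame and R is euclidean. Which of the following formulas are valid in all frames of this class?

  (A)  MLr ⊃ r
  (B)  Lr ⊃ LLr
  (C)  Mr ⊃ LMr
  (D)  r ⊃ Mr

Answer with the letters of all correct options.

(A) MLr ⊃ r is the dual of axiom B, which corresponds to symmetry. Such an R need not be symmetric — not valid.
(B) Lr ⊃ LLr is axiom 4; it is valid on a frame exactly when R is transitive. Such an R need not be transitive, so not valid.
(C) Mr ⊃ LMr is axiom 5; it is valid on a frame exactly when R is euclidean. Every such R is euclidean, so valid.
(D) r ⊃ Mr is the dual of axiom T, which corresponds to reflexivity. Such an R need not be reflexive — not valid.

C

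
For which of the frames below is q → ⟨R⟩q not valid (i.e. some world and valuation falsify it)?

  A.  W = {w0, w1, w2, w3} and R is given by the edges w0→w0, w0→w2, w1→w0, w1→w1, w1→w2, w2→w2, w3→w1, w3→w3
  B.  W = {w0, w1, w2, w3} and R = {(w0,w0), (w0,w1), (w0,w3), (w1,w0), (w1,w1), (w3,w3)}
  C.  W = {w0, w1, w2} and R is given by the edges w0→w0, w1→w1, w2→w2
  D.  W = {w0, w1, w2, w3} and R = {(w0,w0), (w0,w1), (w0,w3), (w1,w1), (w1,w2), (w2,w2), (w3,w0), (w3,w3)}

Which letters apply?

B

The schema q → ⟨R⟩q is the dual of axiom T; it is valid on a frame iff R is reflexive.
(A) R is reflexive (each world relates to itself), so the schema is valid here.
(B) R is not reflexive (not w2 R w2), so the schema fails here.
(C) R is reflexive (each world relates to itself), so the schema is valid here.
(D) R is reflexive (each world relates to itself), so the schema is valid here.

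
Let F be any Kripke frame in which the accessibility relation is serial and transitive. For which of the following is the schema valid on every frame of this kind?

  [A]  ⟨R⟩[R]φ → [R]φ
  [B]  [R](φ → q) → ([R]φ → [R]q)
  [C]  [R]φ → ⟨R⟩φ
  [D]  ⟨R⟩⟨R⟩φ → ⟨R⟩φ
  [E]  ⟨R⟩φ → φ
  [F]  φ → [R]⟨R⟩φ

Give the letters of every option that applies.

(A) ⟨R⟩[R]φ → [R]φ (the dual of axiom 5) characterises the euclidean frames. Such an R need not be euclidean — not valid.
(B) [R](φ → q) → ([R]φ → [R]q) is axiom K, valid on every Kripke frame — valid.
(C) [R]φ → ⟨R⟩φ (axiom D) characterises the serial frames. Every such R is serial — valid.
(D) the dual of axiom 4: valid iff R is transitive. Every such R is transitive — valid.
(E) ⟨R⟩φ → φ (the converse of T) corresponds to R being a subset of the identity. Such an R need not be a subset of the identity, so not valid.
(F) φ → [R]⟨R⟩φ is axiom B, which corresponds to symmetry. Such an R need not be symmetric — not valid.

B, C, D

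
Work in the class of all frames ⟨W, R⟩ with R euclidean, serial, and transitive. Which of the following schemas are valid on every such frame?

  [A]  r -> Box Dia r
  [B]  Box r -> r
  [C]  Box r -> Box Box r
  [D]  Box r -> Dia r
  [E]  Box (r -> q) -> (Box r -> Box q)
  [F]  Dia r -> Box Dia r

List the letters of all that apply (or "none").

(A) r -> Box Dia r (axiom B) characterises the symmetric frames. Such an R need not be symmetric — not valid.
(B) Box r -> r is axiom T, which corresponds to reflexivity. Such an R need not be reflexive — not valid.
(C) Box r -> Box Box r (axiom 4) characterises the transitive frames. Every such R is transitive — valid.
(D) Box r -> Dia r is axiom D; it is valid on a frame exactly when R is serial. Every such R is serial, so valid.
(E) this is just K, valid on every normal frame.
(F) Dia r -> Box Dia r is axiom 5; it is valid on a frame exactly when R is euclidean. Every such R is euclidean, so valid.

C, D, E, F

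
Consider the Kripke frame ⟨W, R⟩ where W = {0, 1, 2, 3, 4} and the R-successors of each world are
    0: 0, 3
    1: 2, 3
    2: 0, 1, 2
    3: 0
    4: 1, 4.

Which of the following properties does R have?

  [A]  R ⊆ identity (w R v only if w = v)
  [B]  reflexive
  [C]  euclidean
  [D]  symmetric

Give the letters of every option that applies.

(A) not ⊆ identity: 0 R 3 with 0 ≠ 3.
(B) not reflexive: not 1 R 1.
(C) not euclidean: 1 R 2 and 1 R 3 but not 2 R 3.
(D) not symmetric: 1 R 3 but not 3 R 1.

none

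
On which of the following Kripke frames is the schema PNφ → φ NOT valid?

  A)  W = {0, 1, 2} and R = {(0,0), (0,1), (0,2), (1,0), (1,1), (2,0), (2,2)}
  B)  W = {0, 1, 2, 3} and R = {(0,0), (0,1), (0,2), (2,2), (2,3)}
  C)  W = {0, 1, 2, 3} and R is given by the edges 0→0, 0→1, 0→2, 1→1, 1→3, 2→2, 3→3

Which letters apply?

B, C

The schema PNφ → φ is the dual of axiom B; it is valid on a frame iff R is symmetric.
(A) R is symmetric (every R-edge is matched by its reverse), so the schema is valid here.
(B) R is not symmetric (0 R 1 but not 1 R 0), so the schema fails here.
(C) R is not symmetric (0 R 1 but not 1 R 0), so the schema fails here.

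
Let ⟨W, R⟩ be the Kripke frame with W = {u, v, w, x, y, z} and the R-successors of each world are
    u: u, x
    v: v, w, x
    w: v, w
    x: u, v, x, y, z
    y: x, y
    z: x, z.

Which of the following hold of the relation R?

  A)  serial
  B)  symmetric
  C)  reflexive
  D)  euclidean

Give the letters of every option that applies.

(A) serial: every world has an R-successor.
(B) symmetric: every R-edge is matched by its reverse.
(C) reflexive: each world relates to itself.
(D) not euclidean: v R w and v R x but not w R x.

A, B, C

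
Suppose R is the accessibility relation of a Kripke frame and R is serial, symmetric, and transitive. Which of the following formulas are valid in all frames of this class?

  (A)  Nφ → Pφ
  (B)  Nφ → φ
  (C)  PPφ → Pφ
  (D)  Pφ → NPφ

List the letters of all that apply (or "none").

A, B, C, D

A serial symmetric transitive relation is reflexive (take any v with uRv; symmetry gives vRu and transitivity gives uRu), hence an equivalence relation.
(A) Nφ → Pφ is axiom D, which corresponds to seriality. Every such R is serial — valid.
(B) Nφ → φ is axiom T, which corresponds to reflexivity. Every such R is reflexive — valid.
(C) PPφ → Pφ (the dual of axiom 4) characterises the transitive frames. Every such R is transitive — valid.
(D) Pφ → NPφ (axiom 5) characterises the euclidean frames. Every such R is euclidean — valid.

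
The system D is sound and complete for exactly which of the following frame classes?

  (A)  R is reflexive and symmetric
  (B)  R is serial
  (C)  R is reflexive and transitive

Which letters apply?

(A) this class determines B (= KTB), not D.
(B) D is sound and complete for exactly this class.
(C) this class determines S4, not D.

B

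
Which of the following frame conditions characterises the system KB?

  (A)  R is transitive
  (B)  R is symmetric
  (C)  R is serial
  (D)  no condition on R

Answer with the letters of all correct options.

(A) this class determines K4, not KB.
(B) KB is sound and complete for exactly this class.
(C) this class determines D, not KB.
(D) this class determines K, not KB.

B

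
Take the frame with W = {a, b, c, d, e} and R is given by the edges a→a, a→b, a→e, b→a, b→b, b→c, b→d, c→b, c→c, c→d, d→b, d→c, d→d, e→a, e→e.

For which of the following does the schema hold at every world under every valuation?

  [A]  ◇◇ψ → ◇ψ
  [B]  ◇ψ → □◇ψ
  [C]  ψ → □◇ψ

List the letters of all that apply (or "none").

R is symmetric: every R-edge is matched by its reverse.
R is not transitive: a R b and b R c but not a R c.
R is not euclidean: a R b and a R e but not b R e.
(A) ◇◇ψ → ◇ψ (the dual of axiom 4) characterises the transitive frames. R is not transitive — not valid.
(B) ◇ψ → □◇ψ is axiom 5, which corresponds to the euclidean property. R is not euclidean — not valid.
(C) ψ → □◇ψ is axiom B, which corresponds to symmetry. R is symmetric — valid.

C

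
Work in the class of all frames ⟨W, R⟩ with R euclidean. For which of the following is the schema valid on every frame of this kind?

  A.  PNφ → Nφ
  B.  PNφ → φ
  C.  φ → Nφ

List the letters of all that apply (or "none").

(A) PNφ → Nφ is the dual of axiom 5; it is valid on a frame exactly when R is euclidean. Every such R is euclidean, so valid.
(B) PNφ → φ is the dual of axiom B, which corresponds to symmetry. Such an R need not be symmetric — not valid.
(C) φ → Nφ is valid only on frames where every R-edge is a self-loop. Such an R need not be a subset of the identity — not valid.

A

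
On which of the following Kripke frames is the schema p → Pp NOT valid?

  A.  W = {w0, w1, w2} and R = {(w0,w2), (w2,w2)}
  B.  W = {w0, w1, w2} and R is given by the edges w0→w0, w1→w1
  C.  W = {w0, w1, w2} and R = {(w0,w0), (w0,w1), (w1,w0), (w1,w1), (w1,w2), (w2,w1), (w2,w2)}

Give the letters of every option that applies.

A, B

The schema p → Pp is the dual of axiom T; it is valid on a frame iff R is reflexive.
(A) R is not reflexive (not w0 R w0), so the schema fails here.
(B) R is not reflexive (not w2 R w2), so the schema fails here.
(C) R is reflexive (each world relates to itself), so the schema is valid here.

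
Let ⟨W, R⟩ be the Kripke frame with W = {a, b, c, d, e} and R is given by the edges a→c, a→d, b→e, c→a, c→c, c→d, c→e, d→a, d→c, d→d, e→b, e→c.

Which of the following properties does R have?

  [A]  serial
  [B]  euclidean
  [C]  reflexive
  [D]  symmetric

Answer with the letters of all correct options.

A, D

(A) serial: every world has an R-successor.
(B) not euclidean: c R a and c R e but not a R e.
(C) not reflexive: not a R a.
(D) symmetric: every R-edge is matched by its reverse.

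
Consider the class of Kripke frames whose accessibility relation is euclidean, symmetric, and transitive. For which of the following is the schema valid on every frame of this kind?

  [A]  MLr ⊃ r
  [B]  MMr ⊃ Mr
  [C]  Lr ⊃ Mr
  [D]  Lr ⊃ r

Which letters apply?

A, B

(A) MLr ⊃ r is the dual of axiom B, which corresponds to symmetry. Every such R is symmetric — valid.
(B) MMr ⊃ Mr (the dual of axiom 4) characterises the transitive frames. Every such R is transitive — valid.
(C) Lr ⊃ Mr is axiom D; it is valid on a frame exactly when R is serial. Such an R need not be serial, so not valid.
(D) Lr ⊃ r is axiom T, which corresponds to reflexivity. Such an R need not be reflexive — not valid.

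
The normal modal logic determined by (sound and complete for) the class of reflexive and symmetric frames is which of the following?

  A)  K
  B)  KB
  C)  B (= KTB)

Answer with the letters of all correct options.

C

(A) K is determined by the class of arbitrary frames.
(B) KB is determined by the class of symmetric frames.
(C) B (= KTB) is determined by exactly this class.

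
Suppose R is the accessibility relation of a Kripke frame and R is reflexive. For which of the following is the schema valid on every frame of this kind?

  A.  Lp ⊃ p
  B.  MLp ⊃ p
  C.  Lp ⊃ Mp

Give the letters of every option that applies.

A, C

A reflexive relation is serial.
(A) Lp ⊃ p (axiom T) characterises the reflexive frames. Every such R is reflexive — valid.
(B) the dual of axiom B: valid iff R is symmetric. Such an R need not be symmetric — not valid.
(C) Lp ⊃ Mp is axiom D; it is valid on a frame exactly when R is serial. Every such R is serial, so valid.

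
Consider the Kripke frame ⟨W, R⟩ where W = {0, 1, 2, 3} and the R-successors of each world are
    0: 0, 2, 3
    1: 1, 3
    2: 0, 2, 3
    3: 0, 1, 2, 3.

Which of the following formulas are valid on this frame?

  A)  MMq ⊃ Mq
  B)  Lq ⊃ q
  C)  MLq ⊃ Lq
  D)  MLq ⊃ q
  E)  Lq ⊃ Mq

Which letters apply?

R is reflexive: each world relates to itself.
R is symmetric: every R-edge is matched by its reverse.
R is not transitive: 0 R 3 and 3 R 1 but not 0 R 1.
R is not euclidean: 3 R 0 and 3 R 1 but not 0 R 1.
R is serial: every world has an R-successor.
(A) the dual of axiom 4: valid iff R is transitive. R is not transitive — not valid.
(B) axiom T: valid iff R is reflexive. R is reflexive — valid.
(C) the dual of axiom 5: valid iff R is euclidean. R is not euclidean — not valid.
(D) MLq ⊃ q (the dual of axiom B) characterises the symmetric frames. R is symmetric — valid.
(E) Lq ⊃ Mq is axiom D; it is valid on a frame exactly when R is serial. R is serial, so valid.

B, D, E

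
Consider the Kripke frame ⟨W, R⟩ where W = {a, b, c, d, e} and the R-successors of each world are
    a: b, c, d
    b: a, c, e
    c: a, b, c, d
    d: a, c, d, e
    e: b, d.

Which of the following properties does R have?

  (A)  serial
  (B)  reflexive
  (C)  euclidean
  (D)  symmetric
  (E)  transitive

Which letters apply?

(A) serial: every world has an R-successor.
(B) not reflexive: not a R a.
(C) not euclidean: a R b and a R d but not b R d.
(D) symmetric: every R-edge is matched by its reverse.
(E) not transitive: a R b and b R a but not a R a.

A, D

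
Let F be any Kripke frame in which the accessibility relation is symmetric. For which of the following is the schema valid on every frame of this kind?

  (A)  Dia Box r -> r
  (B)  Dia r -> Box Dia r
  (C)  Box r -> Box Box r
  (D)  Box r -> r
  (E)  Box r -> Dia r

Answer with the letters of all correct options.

(A) Dia Box r -> r is the dual of axiom B; it is valid on a frame exactly when R is symmetric. Every such R is symmetric, so valid.
(B) Dia r -> Box Dia r is axiom 5, which corresponds to the euclidean property. Such an R need not be euclidean — not valid.
(C) Box r -> Box Box r (axiom 4) characterises the transitive frames. Such an R need not be transitive — not valid.
(D) Box r -> r (axiom T) characterises the reflexive frames. Such an R need not be reflexive — not valid.
(E) Box r -> Dia r is axiom D; it is valid on a frame exactly when R is serial. Such an R need not be serial, so not valid.

A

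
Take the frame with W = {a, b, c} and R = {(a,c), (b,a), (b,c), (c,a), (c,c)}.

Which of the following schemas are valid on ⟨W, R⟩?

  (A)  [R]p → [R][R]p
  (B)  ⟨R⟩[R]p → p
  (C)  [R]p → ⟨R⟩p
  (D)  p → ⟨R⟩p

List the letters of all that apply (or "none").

C

R is not reflexive: not a R a.
R is not symmetric: b R a but not a R b.
R is not transitive: a R c and c R a but not a R a.
R is serial: every world has an R-successor.
(A) [R]p → [R][R]p (axiom 4) characterises the transitive frames. R is not transitive — not valid.
(B) ⟨R⟩[R]p → p is the dual of axiom B, which corresponds to symmetry. R is not symmetric — not valid.
(C) [R]p → ⟨R⟩p is axiom D; it is valid on a frame exactly when R is serial. R is serial, so valid.
(D) the dual of axiom T: valid iff R is reflexive. R is not reflexive — not valid.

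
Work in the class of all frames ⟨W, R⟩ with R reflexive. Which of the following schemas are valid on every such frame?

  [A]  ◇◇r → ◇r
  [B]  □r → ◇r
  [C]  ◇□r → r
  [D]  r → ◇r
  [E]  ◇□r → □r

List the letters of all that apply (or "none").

B, D

A reflexive relation is serial.
(A) ◇◇r → ◇r (the dual of axiom 4) characterises the transitive frames. Such an R need not be transitive — not valid.
(B) □r → ◇r is axiom D; it is valid on a frame exactly when R is serial. Every such R is serial, so valid.
(C) the dual of axiom B: valid iff R is symmetric. Such an R need not be symmetric — not valid.
(D) r → ◇r is the dual of axiom T, which corresponds to reflexivity. Every such R is reflexive — valid.
(E) ◇□r → □r (the dual of axiom 5) characterises the euclidean frames. Such an R need not be euclidean — not valid.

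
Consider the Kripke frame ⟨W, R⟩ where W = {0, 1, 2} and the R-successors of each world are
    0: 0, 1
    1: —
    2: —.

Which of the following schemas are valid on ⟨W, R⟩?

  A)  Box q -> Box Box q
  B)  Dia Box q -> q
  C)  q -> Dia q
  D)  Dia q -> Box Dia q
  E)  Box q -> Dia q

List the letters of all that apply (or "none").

A

R is not reflexive: not 1 R 1.
R is not symmetric: 0 R 1 but not 1 R 0.
R is transitive: R is closed under composition.
R is not euclidean: 0 R 1 and 0 R 0 but not 1 R 0.
R is not serial: 1 has no R-successor.
(A) Box q -> Box Box q is axiom 4; it is valid on a frame exactly when R is transitive. R is transitive, so valid.
(B) Dia Box q -> q (the dual of axiom B) characterises the symmetric frames. R is not symmetric — not valid.
(C) q -> Dia q is the dual of axiom T, which corresponds to reflexivity. R is not reflexive — not valid.
(D) axiom 5: valid iff R is euclidean. R is not euclidean — not valid.
(E) Box q -> Dia q is axiom D, which corresponds to seriality. R is not serial — not valid.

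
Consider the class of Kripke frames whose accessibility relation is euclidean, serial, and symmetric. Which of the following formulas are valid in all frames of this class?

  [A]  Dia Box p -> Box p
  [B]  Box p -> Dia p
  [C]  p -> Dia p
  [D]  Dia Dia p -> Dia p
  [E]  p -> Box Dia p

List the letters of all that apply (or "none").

Serial, symmetric and euclidean together give transitive (from symmetry + euclidean) and then reflexive; the relation is an equivalence.
(A) Dia Box p -> Box p (the dual of axiom 5) characterises the euclidean frames. Every such R is euclidean — valid.
(B) Box p -> Dia p is axiom D, which corresponds to seriality. Every such R is serial — valid.
(C) p -> Dia p is the dual of axiom T; it is valid on a frame exactly when R is reflexive. Every such R is reflexive, so valid.
(D) Dia Dia p -> Dia p is the dual of axiom 4; it is valid on a frame exactly when R is transitive. Every such R is transitive, so valid.
(E) p -> Box Dia p is axiom B; it is valid on a frame exactly when R is symmetric. Every such R is symmetric, so valid.

A, B, C, D, E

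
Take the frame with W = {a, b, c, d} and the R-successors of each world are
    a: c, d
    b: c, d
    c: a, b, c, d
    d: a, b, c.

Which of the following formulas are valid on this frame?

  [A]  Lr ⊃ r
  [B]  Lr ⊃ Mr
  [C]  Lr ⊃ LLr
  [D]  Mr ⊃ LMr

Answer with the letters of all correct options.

B

R is not reflexive: not a R a.
R is not transitive: a R c and c R a but not a R a.
R is not euclidean: c R a and c R b but not a R b.
R is serial: every world has an R-successor.
(A) Lr ⊃ r (axiom T) characterises the reflexive frames. R is not reflexive — not valid.
(B) Lr ⊃ Mr is axiom D, which corresponds to seriality. R is serial — valid.
(C) Lr ⊃ LLr is axiom 4; it is valid on a frame exactly when R is transitive. R is not transitive, so not valid.
(D) Mr ⊃ LMr (axiom 5) characterises the euclidean frames. R is not euclidean — not valid.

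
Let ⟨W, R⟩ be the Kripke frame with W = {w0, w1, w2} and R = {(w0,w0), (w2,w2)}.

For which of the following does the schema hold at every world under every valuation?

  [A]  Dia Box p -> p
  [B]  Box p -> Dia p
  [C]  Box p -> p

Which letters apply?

R is not reflexive: not w1 R w1.
R is symmetric: every R-edge is matched by its reverse.
R is not serial: w1 has no R-successor.
(A) Dia Box p -> p is the dual of axiom B, which corresponds to symmetry. R is symmetric — valid.
(B) Box p -> Dia p is axiom D, which corresponds to seriality. R is not serial — not valid.
(C) Box p -> p is axiom T, which corresponds to reflexivity. R is not reflexive — not valid.

A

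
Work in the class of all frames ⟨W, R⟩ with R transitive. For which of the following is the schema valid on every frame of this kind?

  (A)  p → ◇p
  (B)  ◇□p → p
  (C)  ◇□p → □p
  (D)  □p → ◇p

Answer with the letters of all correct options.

(A) the dual of axiom T: valid iff R is reflexive. Such an R need not be reflexive — not valid.
(B) the dual of axiom B: valid iff R is symmetric. Such an R need not be symmetric — not valid.
(C) ◇□p → □p is the dual of axiom 5, which corresponds to the euclidean property. Such an R need not be euclidean — not valid.
(D) axiom D: valid iff R is serial. Such an R need not be serial — not valid.

none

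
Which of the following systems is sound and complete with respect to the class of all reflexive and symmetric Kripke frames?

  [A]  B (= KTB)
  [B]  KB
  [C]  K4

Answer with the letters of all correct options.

A

(A) B (= KTB) is determined by exactly this class.
(B) KB is determined by the class of symmetric frames.
(C) K4 is determined by the class of transitive frames.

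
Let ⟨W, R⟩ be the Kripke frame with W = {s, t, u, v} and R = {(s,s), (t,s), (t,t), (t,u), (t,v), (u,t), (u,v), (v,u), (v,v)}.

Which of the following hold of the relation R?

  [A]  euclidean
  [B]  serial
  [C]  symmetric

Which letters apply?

(A) not euclidean: t R s and t R t but not s R t.
(B) serial: every world has an R-successor.
(C) not symmetric: t R s but not s R t.

B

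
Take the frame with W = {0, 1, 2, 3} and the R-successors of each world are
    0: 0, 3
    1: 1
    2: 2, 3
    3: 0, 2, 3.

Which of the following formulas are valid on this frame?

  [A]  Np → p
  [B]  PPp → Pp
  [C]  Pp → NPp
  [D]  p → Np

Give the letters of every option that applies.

A

R is reflexive: each world relates to itself.
R is not transitive: 0 R 3 and 3 R 2 but not 0 R 2.
R is not euclidean: 3 R 0 and 3 R 2 but not 0 R 2.
R is not a subset of the identity: 0 R 3 with 0 ≠ 3.
(A) axiom T: valid iff R is reflexive. R is reflexive — valid.
(B) PPp → Pp is the dual of axiom 4; it is valid on a frame exactly when R is transitive. R is not transitive, so not valid.
(C) Pp → NPp (axiom 5) characterises the euclidean frames. R is not euclidean — not valid.
(D) p → Np is valid only on frames where every R-edge is a self-loop. Here R ⊄ identity — not valid.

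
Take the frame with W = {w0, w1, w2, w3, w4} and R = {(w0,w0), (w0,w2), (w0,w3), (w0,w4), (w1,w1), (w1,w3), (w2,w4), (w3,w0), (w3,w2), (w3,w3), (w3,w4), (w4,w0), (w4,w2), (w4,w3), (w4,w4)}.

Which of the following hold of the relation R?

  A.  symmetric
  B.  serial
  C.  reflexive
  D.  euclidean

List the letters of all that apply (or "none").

(A) not symmetric: w0 R w2 but not w2 R w0.
(B) serial: every world has an R-successor.
(C) not reflexive: not w2 R w2.
(D) not euclidean: w0 R w2 and w0 R w0 but not w2 R w0.

B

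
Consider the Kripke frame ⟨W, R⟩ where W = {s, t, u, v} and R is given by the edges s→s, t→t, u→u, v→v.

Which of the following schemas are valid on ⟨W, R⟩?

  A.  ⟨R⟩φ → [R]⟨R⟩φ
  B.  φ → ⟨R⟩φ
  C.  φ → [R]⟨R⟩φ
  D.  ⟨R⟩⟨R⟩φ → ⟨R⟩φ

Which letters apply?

R is reflexive: each world relates to itself.
R is symmetric: every R-edge is matched by its reverse.
R is transitive: R is closed under composition.
R is euclidean: any two R-successors of the same world are R-related.
(A) ⟨R⟩φ → [R]⟨R⟩φ (axiom 5) characterises the euclidean frames. R is euclidean — valid.
(B) φ → ⟨R⟩φ is the dual of axiom T; it is valid on a frame exactly when R is reflexive. R is reflexive, so valid.
(C) φ → [R]⟨R⟩φ is axiom B, which corresponds to symmetry. R is symmetric — valid.
(D) the dual of axiom 4: valid iff R is transitive. R is transitive — valid.

A, B, C, D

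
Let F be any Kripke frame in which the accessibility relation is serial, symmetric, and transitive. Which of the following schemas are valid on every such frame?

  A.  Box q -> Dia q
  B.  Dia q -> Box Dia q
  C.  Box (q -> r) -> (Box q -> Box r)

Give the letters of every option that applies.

A serial symmetric transitive relation is reflexive (take any v with uRv; symmetry gives vRu and transitivity gives uRu), hence an equivalence relation.
(A) Box q -> Dia q is axiom D; it is valid on a frame exactly when R is serial. Every such R is serial, so valid.
(B) Dia q -> Box Dia q is axiom 5, which corresponds to the euclidean property. Every such R is euclidean — valid.
(C) Box (q -> r) -> (Box q -> Box r) is the K axiom; it holds on all frames — valid.

A, B, C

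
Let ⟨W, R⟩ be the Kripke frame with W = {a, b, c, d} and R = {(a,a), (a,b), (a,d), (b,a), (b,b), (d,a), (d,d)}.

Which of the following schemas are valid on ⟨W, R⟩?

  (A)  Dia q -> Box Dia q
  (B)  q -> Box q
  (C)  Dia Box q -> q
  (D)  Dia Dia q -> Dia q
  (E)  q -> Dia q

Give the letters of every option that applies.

C

R is not reflexive: not c R c.
R is symmetric: every R-edge is matched by its reverse.
R is not transitive: b R a and a R d but not b R d.
R is not euclidean: a R b and a R d but not b R d.
R is not a subset of the identity: a R b with a ≠ b.
(A) axiom 5: valid iff R is euclidean. R is not euclidean — not valid.
(B) q -> Box q is equivalent to ◇p→p; it holds exactly when R ⊆ identity. Here R ⊄ identity — not valid.
(C) Dia Box q -> q (the dual of axiom B) characterises the symmetric frames. R is symmetric — valid.
(D) the dual of axiom 4: valid iff R is transitive. R is not transitive — not valid.
(E) q -> Dia q (the dual of axiom T) characterises the reflexive frames. R is not reflexive — not valid.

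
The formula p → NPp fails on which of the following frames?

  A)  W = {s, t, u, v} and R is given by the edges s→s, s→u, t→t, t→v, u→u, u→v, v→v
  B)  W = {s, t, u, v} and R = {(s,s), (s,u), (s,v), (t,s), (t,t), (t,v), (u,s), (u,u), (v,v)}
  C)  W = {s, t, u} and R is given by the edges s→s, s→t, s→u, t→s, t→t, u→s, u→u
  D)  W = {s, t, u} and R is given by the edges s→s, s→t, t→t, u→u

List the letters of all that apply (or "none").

A, B, D

The schema p → NPp is axiom B; it is valid on a frame iff R is symmetric.
(A) R is not symmetric (s R u but not u R s), so the schema fails here.
(B) R is not symmetric (s R v but not v R s), so the schema fails here.
(C) R is symmetric (every R-edge is matched by its reverse), so the schema is valid here.
(D) R is not symmetric (s R t but not t R s), so the schema fails here.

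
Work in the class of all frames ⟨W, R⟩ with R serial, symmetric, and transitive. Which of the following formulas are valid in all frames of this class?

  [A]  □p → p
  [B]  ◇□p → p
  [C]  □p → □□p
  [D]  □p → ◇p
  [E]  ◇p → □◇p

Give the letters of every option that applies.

A serial symmetric transitive relation is reflexive (take any v with uRv; symmetry gives vRu and transitivity gives uRu), hence an equivalence relation.
(A) □p → p (axiom T) characterises the reflexive frames. Every such R is reflexive — valid.
(B) ◇□p → p is the dual of axiom B, which corresponds to symmetry. Every such R is symmetric — valid.
(C) □p → □□p is axiom 4, which corresponds to transitivity. Every such R is transitive — valid.
(D) □p → ◇p is axiom D, which corresponds to seriality. Every such R is serial — valid.
(E) ◇p → □◇p is axiom 5, which corresponds to the euclidean property. Every such R is euclidean — valid.

A, B, C, D, E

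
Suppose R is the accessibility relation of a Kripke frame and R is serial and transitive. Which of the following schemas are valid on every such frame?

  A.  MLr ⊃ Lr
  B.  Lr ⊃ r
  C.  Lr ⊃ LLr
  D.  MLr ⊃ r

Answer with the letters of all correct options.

C

(A) the dual of axiom 5: valid iff R is euclidean. Such an R need not be euclidean — not valid.
(B) Lr ⊃ r (axiom T) characterises the reflexive frames. Such an R need not be reflexive — not valid.
(C) Lr ⊃ LLr (axiom 4) characterises the transitive frames. Every such R is transitive — valid.
(D) MLr ⊃ r (the dual of axiom B) characterises the symmetric frames. Such an R need not be symmetric — not valid.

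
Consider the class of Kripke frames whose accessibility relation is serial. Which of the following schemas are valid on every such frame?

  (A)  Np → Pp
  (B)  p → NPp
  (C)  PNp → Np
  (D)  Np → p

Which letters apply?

(A) axiom D: valid iff R is serial. Every such R is serial — valid.
(B) p → NPp is axiom B, which corresponds to symmetry. Such an R need not be symmetric — not valid.
(C) PNp → Np (the dual of axiom 5) characterises the euclidean frames. Such an R need not be euclidean — not valid.
(D) axiom T: valid iff R is reflexive. Such an R need not be reflexive — not valid.

A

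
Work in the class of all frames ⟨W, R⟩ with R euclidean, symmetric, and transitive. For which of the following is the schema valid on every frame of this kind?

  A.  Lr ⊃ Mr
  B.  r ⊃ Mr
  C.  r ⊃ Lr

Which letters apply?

none

(A) axiom D: valid iff R is serial. Such an R need not be serial — not valid.
(B) the dual of axiom T: valid iff R is reflexive. Such an R need not be reflexive — not valid.
(C) r ⊃ Lr (equivalent to ◇p→p) corresponds to R being a subset of the identity. Such an R need not be a subset of the identity, so not valid.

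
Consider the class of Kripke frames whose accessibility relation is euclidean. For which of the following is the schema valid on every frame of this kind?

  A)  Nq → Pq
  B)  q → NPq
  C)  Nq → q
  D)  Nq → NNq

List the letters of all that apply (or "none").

none

(A) axiom D: valid iff R is serial. Such an R need not be serial — not valid.
(B) q → NPq is axiom B; it is valid on a frame exactly when R is symmetric. Such an R need not be symmetric, so not valid.
(C) Nq → q is axiom T, which corresponds to reflexivity. Such an R need not be reflexive — not valid.
(D) Nq → NNq (axiom 4) characterises the transitive frames. Such an R need not be transitive — not valid.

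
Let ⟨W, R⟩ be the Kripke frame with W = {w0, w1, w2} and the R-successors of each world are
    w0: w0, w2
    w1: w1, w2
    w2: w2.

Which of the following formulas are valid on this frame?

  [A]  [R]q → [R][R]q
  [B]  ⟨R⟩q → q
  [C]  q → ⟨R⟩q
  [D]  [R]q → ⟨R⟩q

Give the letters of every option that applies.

A, C, D

R is reflexive: each world relates to itself.
R is transitive: R is closed under composition.
R is serial: every world has an R-successor.
R is not a subset of the identity: w0 R w2 with w0 ≠ w2.
(A) [R]q → [R][R]q is axiom 4; it is valid on a frame exactly when R is transitive. R is transitive, so valid.
(B) ⟨R⟩q → q is valid only on frames where every R-edge is a self-loop. Here R ⊄ identity — not valid.
(C) q → ⟨R⟩q is the dual of axiom T; it is valid on a frame exactly when R is reflexive. R is reflexive, so valid.
(D) axiom D: valid iff R is serial. R is serial — valid.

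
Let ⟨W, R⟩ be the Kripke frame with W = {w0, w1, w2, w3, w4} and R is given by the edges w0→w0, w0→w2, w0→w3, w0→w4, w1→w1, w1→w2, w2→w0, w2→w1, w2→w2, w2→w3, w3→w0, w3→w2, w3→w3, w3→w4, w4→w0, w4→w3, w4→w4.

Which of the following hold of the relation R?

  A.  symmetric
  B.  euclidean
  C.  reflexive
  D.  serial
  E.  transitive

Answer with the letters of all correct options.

A, C, D

(A) symmetric: every R-edge is matched by its reverse.
(B) not euclidean: w0 R w2 and w0 R w4 but not w2 R w4.
(C) reflexive: each world relates to itself.
(D) serial: every world has an R-successor.
(E) not transitive: w0 R w2 and w2 R w1 but not w0 R w1.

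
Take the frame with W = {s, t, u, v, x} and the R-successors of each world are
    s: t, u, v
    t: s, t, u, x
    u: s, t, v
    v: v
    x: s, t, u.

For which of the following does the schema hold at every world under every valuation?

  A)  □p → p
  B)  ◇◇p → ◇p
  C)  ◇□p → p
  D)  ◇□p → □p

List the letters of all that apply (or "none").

R is not reflexive: not s R s.
R is not symmetric: s R v but not v R s.
R is not transitive: s R t and t R s but not s R s.
R is not euclidean: s R t and s R v but not t R v.
(A) □p → p (axiom T) characterises the reflexive frames. R is not reflexive — not valid.
(B) ◇◇p → ◇p is the dual of axiom 4; it is valid on a frame exactly when R is transitive. R is not transitive, so not valid.
(C) the dual of axiom B: valid iff R is symmetric. R is not symmetric — not valid.
(D) ◇□p → □p (the dual of axiom 5) characterises the euclidean frames. R is not euclidean — not valid.

none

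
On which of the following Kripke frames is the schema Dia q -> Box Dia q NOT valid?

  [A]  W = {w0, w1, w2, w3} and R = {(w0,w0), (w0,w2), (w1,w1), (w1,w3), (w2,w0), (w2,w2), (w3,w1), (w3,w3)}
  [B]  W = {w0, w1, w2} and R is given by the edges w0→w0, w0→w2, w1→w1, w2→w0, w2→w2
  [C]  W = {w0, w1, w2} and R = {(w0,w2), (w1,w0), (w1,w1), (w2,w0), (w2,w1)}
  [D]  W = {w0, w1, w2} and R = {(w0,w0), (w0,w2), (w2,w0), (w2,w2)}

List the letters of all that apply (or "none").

The schema Dia q -> Box Dia q is axiom 5; it is valid on a frame iff R is euclidean.
(A) R is euclidean (any two R-successors of the same world are R-related), so the schema is valid here.
(B) R is euclidean (any two R-successors of the same world are R-related), so the schema is valid here.
(C) R is not euclidean (w1 R w0 and w1 R w1 but not w0 R w1), so the schema fails here.
(D) R is euclidean (any two R-successors of the same world are R-related), so the schema is valid here.

C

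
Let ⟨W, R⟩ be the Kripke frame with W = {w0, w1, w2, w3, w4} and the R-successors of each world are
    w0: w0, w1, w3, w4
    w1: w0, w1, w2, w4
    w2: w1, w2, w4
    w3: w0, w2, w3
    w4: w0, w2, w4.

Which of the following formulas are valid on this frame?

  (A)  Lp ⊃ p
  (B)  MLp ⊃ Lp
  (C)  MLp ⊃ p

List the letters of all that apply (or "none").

A

R is reflexive: each world relates to itself.
R is not symmetric: w1 R w4 but not w4 R w1.
R is not euclidean: w0 R w1 and w0 R w3 but not w1 R w3.
(A) Lp ⊃ p (axiom T) characterises the reflexive frames. R is reflexive — valid.
(B) MLp ⊃ Lp (the dual of axiom 5) characterises the euclidean frames. R is not euclidean — not valid.
(C) the dual of axiom B: valid iff R is symmetric. R is not symmetric — not valid.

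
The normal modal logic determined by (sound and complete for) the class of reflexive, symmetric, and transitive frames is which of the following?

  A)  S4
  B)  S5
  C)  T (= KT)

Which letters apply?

(A) S4 is determined by the class of reflexive and transitive frames.
(B) S5 is determined by exactly this class.
(C) T (= KT) is determined by the class of reflexive frames.

B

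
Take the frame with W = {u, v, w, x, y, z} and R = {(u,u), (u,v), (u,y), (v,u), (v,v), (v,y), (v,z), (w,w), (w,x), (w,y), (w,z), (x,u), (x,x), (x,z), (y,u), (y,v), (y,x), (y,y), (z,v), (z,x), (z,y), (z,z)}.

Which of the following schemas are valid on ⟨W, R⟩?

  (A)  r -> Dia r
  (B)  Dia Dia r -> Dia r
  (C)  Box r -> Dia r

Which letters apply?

A, C

R is reflexive: each world relates to itself.
R is not transitive: u R v and v R z but not u R z.
R is serial: every world has an R-successor.
(A) r -> Dia r is the dual of axiom T; it is valid on a frame exactly when R is reflexive. R is reflexive, so valid.
(B) Dia Dia r -> Dia r (the dual of axiom 4) characterises the transitive frames. R is not transitive — not valid.
(C) axiom D: valid iff R is serial. R is serial — valid.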